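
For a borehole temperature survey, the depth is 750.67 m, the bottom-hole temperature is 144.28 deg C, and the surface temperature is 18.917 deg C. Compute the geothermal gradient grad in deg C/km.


grad = (T_d - T_surf) / d * 1000
grad = (144.28 - 18.917) / 750.67 * 1000
grad = 167.00 deg C/km


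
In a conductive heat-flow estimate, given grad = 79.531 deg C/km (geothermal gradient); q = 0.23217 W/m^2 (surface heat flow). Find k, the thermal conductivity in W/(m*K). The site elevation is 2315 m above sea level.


k = q * 1000 / grad
k = 0.23217 * 1000 / 79.531
k = 2.9192 W/(m*K)


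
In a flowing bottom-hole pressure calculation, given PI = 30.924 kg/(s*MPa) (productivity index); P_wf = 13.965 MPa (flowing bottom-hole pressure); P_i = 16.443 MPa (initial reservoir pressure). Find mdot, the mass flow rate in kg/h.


mdot = (P_i - P_wf) * PI
mdot = (16.443 - 13.965) * 30.924
mdot = 76.62967 kg/s
Convert: 76.62967 kg/s * 3600.0 = 2.7587e+05 kg/h
mdot = 2.7587e+05 kg/h


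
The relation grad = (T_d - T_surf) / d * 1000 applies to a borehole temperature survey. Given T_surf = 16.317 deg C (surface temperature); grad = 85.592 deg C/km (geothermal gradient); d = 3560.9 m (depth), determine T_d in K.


T_d = T_surf + grad * d / 1000
T_d = 16.317 + 85.592 * 3560.9 / 1000
T_d = 321.1016 deg C
Convert to K: 321.1016 + 273.15 = 594.25 K
T_d = 594.25 K


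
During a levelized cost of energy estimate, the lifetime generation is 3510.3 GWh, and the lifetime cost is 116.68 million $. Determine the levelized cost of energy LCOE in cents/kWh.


LCOE = C_tot / E_tot * 100
LCOE = 116.68 / 3510.3 * 100
LCOE = 3.3239 cents/kWh


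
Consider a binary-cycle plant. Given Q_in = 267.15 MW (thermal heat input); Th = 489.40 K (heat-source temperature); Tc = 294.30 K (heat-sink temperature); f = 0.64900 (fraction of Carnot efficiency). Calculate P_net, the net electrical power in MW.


Step 1: eta = (1 - Tc/Th)*f = (1 - 294.3/489.4)*0.649 = 0.2587248
Step 2: P_net = eta * Q_in = 0.2587248 * 267.15 = 69.118 MW
P_net = 69.118 MW


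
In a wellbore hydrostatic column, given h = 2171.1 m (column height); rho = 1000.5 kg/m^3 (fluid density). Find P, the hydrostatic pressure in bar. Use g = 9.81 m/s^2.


P = rho * g * h / 1e6
P = 1000.5 * 9.81 * 2171.1 / 1e6
P = 21.30914 MPa
Convert: 21.30914 MPa * 10.0 = 213.09 bar
P = 213.09 bar


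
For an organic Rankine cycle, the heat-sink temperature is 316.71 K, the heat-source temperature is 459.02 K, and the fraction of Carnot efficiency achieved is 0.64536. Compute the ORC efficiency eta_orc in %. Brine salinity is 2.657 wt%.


eta_orc = (1 - Tc/Th) * f * 100
eta_orc = (1 - 316.71/459.02) * 0.64536 * 100
eta_orc = 20.008 %


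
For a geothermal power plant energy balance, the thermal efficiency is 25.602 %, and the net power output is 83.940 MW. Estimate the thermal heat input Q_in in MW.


Q_in = W_net / (eta / 100)
Q_in = 83.940 / (25.602 / 100)
Q_in = 327.87 MW


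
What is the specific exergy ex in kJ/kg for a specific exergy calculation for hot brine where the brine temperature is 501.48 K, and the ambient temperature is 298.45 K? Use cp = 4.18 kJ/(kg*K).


ex = cp * ((T_b - T_0) - T_0 * ln(T_b/T_0))
ex = 4.18 * ((501.48 - 298.45) - 298.45 * ln(501.48/298.45))
ex = 201.25 kJ/kg


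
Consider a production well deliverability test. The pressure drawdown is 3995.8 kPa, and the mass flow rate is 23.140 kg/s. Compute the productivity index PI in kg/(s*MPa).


PI = mdot * 1000 / dP
PI = 23.140 * 1000 / 3995.8
PI = 5.7911 kg/(s*MPa)


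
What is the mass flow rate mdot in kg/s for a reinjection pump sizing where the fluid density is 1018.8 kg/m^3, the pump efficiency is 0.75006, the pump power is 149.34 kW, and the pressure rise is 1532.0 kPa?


mdot = P_pump * rho * eta / dP
mdot = 149.34 * 1018.8 * 0.75006 / 1532.0
mdot = 74.491 kg/s


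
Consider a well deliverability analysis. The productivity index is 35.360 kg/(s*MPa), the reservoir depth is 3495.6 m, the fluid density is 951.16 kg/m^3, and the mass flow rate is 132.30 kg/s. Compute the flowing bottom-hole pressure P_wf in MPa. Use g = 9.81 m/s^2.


Step 1: P_i = rho*g*h/1e6 = 951.16*9.81*3495.6/1e6 = 32.61702 MPa
Step 2: P_wf = P_i - mdot/PI = 32.61702 - 132.3/35.36 = 28.876 MPa
P_wf = 28.876 MPa


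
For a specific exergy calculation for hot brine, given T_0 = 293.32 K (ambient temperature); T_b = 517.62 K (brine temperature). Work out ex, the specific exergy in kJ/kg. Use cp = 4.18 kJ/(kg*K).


ex = cp * ((T_b - T_0) - T_0 * ln(T_b/T_0))
ex = 4.18 * ((517.62 - 293.32) - 293.32 * ln(517.62/293.32))
ex = 241.19 kJ/kg


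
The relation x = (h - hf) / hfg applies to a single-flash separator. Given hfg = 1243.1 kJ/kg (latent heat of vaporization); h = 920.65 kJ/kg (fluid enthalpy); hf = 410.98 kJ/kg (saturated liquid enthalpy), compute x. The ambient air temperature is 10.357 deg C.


x = (h - hf) / hfg
x = (920.65 - 410.98) / 1243.1
x = 0.41000


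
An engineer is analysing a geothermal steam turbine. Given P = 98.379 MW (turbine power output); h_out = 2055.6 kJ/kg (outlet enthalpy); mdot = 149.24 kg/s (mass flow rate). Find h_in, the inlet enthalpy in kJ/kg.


h_in = h_out + P * 1000 / mdot
h_in = 2055.6 + 98.379 * 1000 / 149.24
h_in = 2714.8 kJ/kg


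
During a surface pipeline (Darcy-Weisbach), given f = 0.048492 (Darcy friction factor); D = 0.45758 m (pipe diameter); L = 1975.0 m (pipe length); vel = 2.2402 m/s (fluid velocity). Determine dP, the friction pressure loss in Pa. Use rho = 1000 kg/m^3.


dP = f * (L/D) * (rho*vel^2/2) / 1000
dP = 0.048492 * (1975.0/0.45758) * (1000*2.2402^2/2) / 1000
dP = 525.1867 kPa
Convert: 525.1867 kPa * 1000.0 = 5.2519e+05 Pa
dP = 5.2519e+05 Pa


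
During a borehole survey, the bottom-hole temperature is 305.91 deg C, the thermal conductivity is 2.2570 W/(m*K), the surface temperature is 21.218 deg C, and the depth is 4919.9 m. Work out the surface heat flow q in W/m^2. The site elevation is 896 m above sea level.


Step 1: grad = (T_d - T_surf)/d * 1000 = (305.91 - 21.218)/4919.9 * 1000 = 57.86540 deg C/km
Step 2: q = k * grad / 1000 = 2.257 * 57.86540 / 1000 = 0.13060 W/m^2
q = 0.13060 W/m^2


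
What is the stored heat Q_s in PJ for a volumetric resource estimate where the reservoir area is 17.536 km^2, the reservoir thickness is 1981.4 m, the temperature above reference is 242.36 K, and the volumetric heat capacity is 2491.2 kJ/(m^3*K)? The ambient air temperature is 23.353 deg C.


Step 1: Vr = A*1e6*hr = 17.536*1e6*1981.4 = 3.474583e+10 m^3
Step 2: Q_s = Vr*rhoc*dT/1e12 = 3.474583e+10*2491.2*242.36/1e12 = 20978 PJ
Q_s = 20978 PJ


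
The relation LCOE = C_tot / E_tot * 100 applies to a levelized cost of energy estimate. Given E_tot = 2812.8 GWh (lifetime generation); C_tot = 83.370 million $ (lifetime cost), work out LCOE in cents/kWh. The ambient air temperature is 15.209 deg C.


LCOE = C_tot / E_tot * 100
LCOE = 83.370 / 2812.8 * 100
LCOE = 2.9640 cents/kWh


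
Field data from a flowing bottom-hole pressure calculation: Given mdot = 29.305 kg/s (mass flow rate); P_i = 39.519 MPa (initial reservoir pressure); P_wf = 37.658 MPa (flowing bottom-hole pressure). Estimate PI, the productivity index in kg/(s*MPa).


PI = mdot / (P_i - P_wf)
PI = 29.305 / (39.519 - 37.658)
PI = 15.747 kg/(s*MPa)


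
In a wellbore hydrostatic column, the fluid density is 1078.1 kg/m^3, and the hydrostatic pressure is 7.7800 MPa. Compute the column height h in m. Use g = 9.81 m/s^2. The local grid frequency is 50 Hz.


h = P * 1e6 / (g * rho)
h = 7.7800 * 1e6 / (9.81 * 1078.1)
h = 735.62 m


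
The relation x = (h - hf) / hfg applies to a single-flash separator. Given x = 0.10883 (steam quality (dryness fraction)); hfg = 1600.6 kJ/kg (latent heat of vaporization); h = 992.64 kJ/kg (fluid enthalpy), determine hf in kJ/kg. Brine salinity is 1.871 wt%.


hf = h - x * hfg
hf = 992.64 - 0.10883 * 1600.6
hf = 818.45 kJ/kg


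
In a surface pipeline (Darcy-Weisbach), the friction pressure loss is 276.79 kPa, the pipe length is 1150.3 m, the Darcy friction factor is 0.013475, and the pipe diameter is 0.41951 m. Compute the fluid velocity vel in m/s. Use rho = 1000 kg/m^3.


vel = sqrt(dP*1000*2*D / (f*L*rho))
vel = sqrt(276.79*1000*2*0.41951 / (0.013475*1150.3*1000))
vel = 3.8707 m/s


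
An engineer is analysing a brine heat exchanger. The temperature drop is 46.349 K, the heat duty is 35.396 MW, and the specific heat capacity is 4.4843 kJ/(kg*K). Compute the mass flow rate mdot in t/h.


mdot = Q * 1000 / (cp * dT)
mdot = 35.396 * 1000 / (4.4843 * 46.349)
mdot = 170.3018 kg/s
Convert: 170.3018 kg/s * 3.6 = 613.09 t/h
mdot = 613.09 t/h


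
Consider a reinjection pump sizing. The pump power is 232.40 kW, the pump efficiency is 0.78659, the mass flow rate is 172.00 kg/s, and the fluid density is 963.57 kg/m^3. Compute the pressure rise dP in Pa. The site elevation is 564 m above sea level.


dP = P_pump * rho * eta / mdot
dP = 232.40 * 963.57 * 0.78659 / 172.00
dP = 1024.093 kPa
Convert: 1024.093 kPa * 1000.0 = 1.0241e+06 Pa
dP = 1.0241e+06 Pa


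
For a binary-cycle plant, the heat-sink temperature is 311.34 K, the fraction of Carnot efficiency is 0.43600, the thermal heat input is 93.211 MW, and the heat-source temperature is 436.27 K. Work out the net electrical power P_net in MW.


Step 1: eta = (1 - Tc/Th)*f = (1 - 311.34/436.27)*0.436 = 0.1248527
Step 2: P_net = eta * Q_in = 0.1248527 * 93.211 = 11.638 MW
P_net = 11.638 MW


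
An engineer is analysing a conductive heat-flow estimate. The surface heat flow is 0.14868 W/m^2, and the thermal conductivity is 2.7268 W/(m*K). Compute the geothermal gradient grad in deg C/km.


grad = q * 1000 / k
grad = 0.14868 * 1000 / 2.7268
grad = 54.525 deg C/km


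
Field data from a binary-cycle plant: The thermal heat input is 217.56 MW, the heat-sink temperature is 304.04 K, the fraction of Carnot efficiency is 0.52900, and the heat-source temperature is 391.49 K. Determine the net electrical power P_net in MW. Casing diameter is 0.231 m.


Step 1: eta = (1 - Tc/Th)*f = (1 - 304.04/391.49)*0.529 = 0.1181666
Step 2: P_net = eta * Q_in = 0.1181666 * 217.56 = 25.708 MW
P_net = 25.708 MW


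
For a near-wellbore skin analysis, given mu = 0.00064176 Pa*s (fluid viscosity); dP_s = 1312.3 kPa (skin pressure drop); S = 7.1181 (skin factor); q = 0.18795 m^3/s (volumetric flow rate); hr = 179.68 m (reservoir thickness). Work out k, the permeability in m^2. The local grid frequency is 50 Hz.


k = S*q*mu / (2*pi*dP_s*1000*hr)
k = 7.1181*0.18795*0.00064176 / (2*pi*1312.3*1000*179.68)
k = 5.7952e-13 m^2


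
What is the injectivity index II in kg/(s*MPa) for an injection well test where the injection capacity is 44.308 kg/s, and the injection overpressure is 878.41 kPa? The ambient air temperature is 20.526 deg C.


II = mdot * 1000 / dP
II = 44.308 * 1000 / 878.41
II = 50.441 kg/(s*MPa)


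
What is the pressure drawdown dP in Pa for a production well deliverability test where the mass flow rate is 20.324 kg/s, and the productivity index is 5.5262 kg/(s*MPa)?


dP = mdot * 1000 / PI
dP = 20.324 * 1000 / 5.5262
dP = 3677.753 kPa
Convert: 3677.753 kPa * 1000.0 = 3.6778e+06 Pa
dP = 3.6778e+06 Pa


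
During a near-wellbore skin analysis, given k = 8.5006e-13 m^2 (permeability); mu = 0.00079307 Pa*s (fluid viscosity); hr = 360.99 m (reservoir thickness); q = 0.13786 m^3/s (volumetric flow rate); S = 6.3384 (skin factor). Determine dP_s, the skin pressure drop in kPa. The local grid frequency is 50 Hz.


dP_s = S * q * mu / (2*pi*k*hr) / 1000
dP_s = 6.3384 * 0.13786 * 0.00079307 / (2*pi*8.5006e-13*360.99) / 1000
dP_s = 359.42 kPa


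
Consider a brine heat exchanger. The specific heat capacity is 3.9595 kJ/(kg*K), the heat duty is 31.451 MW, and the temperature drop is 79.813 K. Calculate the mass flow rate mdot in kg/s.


mdot = Q * 1000 / (cp * dT)
mdot = 31.451 * 1000 / (3.9595 * 79.813)
mdot = 99.522 kg/s


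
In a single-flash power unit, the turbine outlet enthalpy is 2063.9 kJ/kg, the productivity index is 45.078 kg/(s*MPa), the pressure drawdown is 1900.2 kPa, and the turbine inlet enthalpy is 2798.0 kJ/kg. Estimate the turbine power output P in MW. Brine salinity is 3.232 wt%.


Step 1: mdot = PI * dP / 1000 = 45.078 * 1900.2 / 1000 = 85.65722 kg/s
Step 2: P = mdot*(h_in - h_out)/1000 = 85.65722*(2798.0 - 2063.9)/1000 = 62.881 MW
P = 62.881 MW


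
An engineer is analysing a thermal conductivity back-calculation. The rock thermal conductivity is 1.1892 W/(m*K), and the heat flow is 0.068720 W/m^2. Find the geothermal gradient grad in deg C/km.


grad = q / k * 1000
grad = 0.068720 / 1.1892 * 1000
grad = 57.787 deg C/km


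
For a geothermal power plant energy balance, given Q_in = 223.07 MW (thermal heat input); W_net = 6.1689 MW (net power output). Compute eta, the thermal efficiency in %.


eta = W_net / Q_in * 100
eta = 6.1689 / 223.07 * 100
eta = 2.7655 %


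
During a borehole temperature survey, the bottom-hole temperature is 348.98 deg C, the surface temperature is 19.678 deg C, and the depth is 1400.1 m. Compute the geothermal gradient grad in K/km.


grad = (T_d - T_surf) / d * 1000
grad = (348.98 - 19.678) / 1400.1 * 1000
grad = 235.1989 deg C/km
Convert: 235.1989 deg C/km * 1.0 = 235.20 K/km
grad = 235.20 K/km


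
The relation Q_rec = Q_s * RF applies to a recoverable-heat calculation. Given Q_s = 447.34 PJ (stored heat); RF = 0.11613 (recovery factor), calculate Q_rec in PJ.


Q_rec = Q_s * RF
Q_rec = 447.34 * 0.11613
Q_rec = 51.950 PJ


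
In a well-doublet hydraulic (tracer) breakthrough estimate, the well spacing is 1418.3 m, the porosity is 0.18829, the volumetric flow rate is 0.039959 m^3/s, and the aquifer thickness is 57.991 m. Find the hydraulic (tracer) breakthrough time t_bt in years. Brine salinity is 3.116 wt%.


t_bt = pi * hr * phi * L^2 / (3 * Qv) / (365.25*86400)
t_bt = pi * 57.991 * 0.18829 * 1418.3^2 / (3 * 0.039959) / (365.25*86400)
t_bt = 18.240 years


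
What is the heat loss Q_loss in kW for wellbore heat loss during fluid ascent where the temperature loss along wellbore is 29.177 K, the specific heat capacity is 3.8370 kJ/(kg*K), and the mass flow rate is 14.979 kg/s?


Q_loss = mdot * cp * dT
Q_loss = 14.979 * 3.8370 * 29.177
Q_loss = 1676.9 kW


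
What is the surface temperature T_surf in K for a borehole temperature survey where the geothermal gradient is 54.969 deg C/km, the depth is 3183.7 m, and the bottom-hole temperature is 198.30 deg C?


T_surf = T_d - grad * d / 1000
T_surf = 198.30 - 54.969 * 3183.7 / 1000
T_surf = 23.29519 deg C
Convert to K: 23.29519 + 273.15 = 296.45 K
T_surf = 296.45 K


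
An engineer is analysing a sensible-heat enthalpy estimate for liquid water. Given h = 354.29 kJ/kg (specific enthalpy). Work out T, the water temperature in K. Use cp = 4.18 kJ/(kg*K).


T = h / cp
T = 354.29 / 4.18
T = 84.75837 deg C
Convert to K: 84.75837 + 273.15 = 357.91 K
T = 357.91 K


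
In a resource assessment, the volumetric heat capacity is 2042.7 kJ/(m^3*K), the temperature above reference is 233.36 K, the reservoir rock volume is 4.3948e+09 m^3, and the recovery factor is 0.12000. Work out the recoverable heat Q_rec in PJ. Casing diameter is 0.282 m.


Step 1: Q_s = Vr*rhoc*dT/1e12 = 4.3948e+09*2042.7*233.36/1e12 = 2094.933 PJ
Step 2: Q_rec = Q_s * RF = 2094.933 * 0.12 = 251.39 PJ
Q_rec = 251.39 PJ


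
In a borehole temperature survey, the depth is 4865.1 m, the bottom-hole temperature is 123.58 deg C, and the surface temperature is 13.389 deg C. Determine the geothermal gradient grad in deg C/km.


grad = (T_d - T_surf) / d * 1000
grad = (123.58 - 13.389) / 4865.1 * 1000
grad = 22.649 deg C/km


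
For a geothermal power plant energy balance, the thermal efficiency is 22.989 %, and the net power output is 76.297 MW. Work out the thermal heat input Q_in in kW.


Q_in = W_net / (eta / 100)
Q_in = 76.297 / (22.989 / 100)
Q_in = 331.8848 MW
Convert: 331.8848 MW * 1000.0 = 3.3188e+05 kW
Q_in = 3.3188e+05 kW


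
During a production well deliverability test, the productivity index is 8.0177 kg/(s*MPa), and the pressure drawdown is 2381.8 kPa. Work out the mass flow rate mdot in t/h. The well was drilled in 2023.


mdot = PI * dP / 1000
mdot = 8.0177 * 2381.8 / 1000
mdot = 19.09656 kg/s
Convert: 19.09656 kg/s * 3.6 = 68.748 t/h
mdot = 68.748 t/h


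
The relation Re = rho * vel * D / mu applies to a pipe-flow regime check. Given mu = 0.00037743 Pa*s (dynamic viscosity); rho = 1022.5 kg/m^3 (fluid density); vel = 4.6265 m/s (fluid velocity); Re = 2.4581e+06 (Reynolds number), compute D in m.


D = Re * mu / (rho * vel)
D = 2.4581e+06 * 0.00037743 / (1022.5 * 4.6265)
D = 0.19612 m


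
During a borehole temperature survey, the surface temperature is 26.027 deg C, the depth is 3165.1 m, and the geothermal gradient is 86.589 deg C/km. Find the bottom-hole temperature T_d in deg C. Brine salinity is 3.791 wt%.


T_d = T_surf + grad * d / 1000
T_d = 26.027 + 86.589 * 3165.1 / 1000
T_d = 300.09 deg C


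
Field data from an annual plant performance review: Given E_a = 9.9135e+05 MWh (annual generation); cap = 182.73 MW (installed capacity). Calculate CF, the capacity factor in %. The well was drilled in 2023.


CF = E_a / (cap * 8760) * 100
CF = 9.9135e+05 / (182.73 * 8760) * 100
CF = 61.932 %


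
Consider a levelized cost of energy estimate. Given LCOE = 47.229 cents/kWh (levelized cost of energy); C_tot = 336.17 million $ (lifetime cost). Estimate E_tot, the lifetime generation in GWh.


E_tot = C_tot / LCOE * 100
E_tot = 336.17 / 47.229 * 100
E_tot = 711.79 GWh


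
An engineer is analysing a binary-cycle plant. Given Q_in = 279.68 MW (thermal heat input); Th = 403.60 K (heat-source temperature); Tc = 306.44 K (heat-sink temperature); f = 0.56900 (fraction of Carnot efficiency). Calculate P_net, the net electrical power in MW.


Step 1: eta = (1 - Tc/Th)*f = (1 - 306.44/403.6)*0.569 = 0.1369773
Step 2: P_net = eta * Q_in = 0.1369773 * 279.68 = 38.310 MW
P_net = 38.310 MW


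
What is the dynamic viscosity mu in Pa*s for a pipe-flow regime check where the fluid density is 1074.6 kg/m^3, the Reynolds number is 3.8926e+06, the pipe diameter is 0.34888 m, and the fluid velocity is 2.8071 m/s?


mu = rho * vel * D / Re
mu = 1074.6 * 2.8071 * 0.34888 / 3.8926e+06
mu = 0.00027036 Pa*s


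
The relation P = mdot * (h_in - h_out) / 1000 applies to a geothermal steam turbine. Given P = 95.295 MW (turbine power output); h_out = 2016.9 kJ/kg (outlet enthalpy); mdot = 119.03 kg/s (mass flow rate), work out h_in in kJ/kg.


h_in = h_out + P * 1000 / mdot
h_in = 2016.9 + 95.295 * 1000 / 119.03
h_in = 2817.5 kJ/kg


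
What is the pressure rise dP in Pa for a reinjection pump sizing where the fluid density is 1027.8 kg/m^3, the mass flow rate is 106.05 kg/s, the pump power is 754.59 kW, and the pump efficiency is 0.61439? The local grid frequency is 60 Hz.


dP = P_pump * rho * eta / mdot
dP = 754.59 * 1027.8 * 0.61439 / 106.05
dP = 4493.173 kPa
Convert: 4493.173 kPa * 1000.0 = 4.4932e+06 Pa
dP = 4.4932e+06 Pa


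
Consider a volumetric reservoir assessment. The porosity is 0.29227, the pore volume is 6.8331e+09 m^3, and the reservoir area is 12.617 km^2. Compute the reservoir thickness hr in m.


hr = Vp / (A * 1e6 * phi)
hr = 6.8331e+09 / (12.617 * 1e6 * 0.29227)
hr = 1853.0 m


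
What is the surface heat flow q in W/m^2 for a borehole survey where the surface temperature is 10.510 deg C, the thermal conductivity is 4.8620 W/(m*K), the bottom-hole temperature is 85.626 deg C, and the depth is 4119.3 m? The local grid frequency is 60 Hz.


Step 1: grad = (T_d - T_surf)/d * 1000 = (85.626 - 10.51)/4119.3 * 1000 = 18.23514 deg C/km
Step 2: q = k * grad / 1000 = 4.862 * 18.23514 / 1000 = 0.088659 W/m^2
q = 0.088659 W/m^2


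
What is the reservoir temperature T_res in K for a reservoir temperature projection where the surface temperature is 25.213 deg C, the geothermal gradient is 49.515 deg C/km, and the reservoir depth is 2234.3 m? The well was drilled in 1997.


T_res = T_surf + grad * d / 1000
T_res = 25.213 + 49.515 * 2234.3 / 1000
T_res = 135.8444 deg C
Convert to K: 135.8444 + 273.15 = 408.99 K
T_res = 408.99 K


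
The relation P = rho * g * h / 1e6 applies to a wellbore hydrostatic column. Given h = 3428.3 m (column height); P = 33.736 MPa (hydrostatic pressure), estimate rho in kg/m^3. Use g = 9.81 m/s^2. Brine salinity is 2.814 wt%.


rho = P * 1e6 / (g * h)
rho = 33.736 * 1e6 / (9.81 * 3428.3)
rho = 1003.1 kg/m^3


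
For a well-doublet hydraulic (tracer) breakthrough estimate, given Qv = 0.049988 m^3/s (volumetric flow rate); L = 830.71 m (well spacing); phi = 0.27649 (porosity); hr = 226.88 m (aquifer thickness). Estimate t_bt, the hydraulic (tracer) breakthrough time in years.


t_bt = pi * hr * phi * L^2 / (3 * Qv) / (365.25*86400)
t_bt = pi * 226.88 * 0.27649 * 830.71^2 / (3 * 0.049988) / (365.25*86400)
t_bt = 28.736 years


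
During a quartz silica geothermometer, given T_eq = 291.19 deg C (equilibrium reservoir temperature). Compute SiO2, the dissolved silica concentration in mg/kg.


SiO2 = 10^(5.19 - 1309/(T_eq + 273.15))
SiO2 = 10^(5.19 - 1309/(291.19 + 273.15))
SiO2 = 742.12 mg/kg


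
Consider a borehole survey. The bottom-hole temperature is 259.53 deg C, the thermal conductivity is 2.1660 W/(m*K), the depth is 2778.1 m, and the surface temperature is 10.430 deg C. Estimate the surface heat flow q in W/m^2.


Step 1: grad = (T_d - T_surf)/d * 1000 = (259.53 - 10.43)/2778.1 * 1000 = 89.66560 deg C/km
Step 2: q = k * grad / 1000 = 2.166 * 89.66560 / 1000 = 0.19422 W/m^2
q = 0.19422 W/m^2


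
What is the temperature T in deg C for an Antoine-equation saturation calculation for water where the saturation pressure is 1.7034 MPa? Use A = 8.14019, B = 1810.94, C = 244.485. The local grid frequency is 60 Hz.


T = B / (A - log10(P_sat * 760 / 0.101325)) - C
T = 1810.94 / (8.14019 - log10(1.7034 * 760 / 0.101325)) - 244.485
T = 204.46 deg C


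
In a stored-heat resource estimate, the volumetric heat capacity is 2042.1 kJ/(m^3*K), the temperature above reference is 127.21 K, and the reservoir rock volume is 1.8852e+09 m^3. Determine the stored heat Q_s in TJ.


Q_s = Vr * rhoc * dT / 1e12
Q_s = 1.8852e+09 * 2042.1 * 127.21 / 1e12
Q_s = 489.7288 PJ
Convert: 489.7288 PJ * 1000.0 = 4.8973e+05 TJ
Q_s = 4.8973e+05 TJ


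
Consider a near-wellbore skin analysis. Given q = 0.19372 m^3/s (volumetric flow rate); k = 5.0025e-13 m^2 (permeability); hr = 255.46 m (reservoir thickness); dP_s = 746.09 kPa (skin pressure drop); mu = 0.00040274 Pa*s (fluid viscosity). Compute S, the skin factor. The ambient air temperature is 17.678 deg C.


S = dP_s * 1000 * 2*pi*k*hr / (q*mu)
S = 746.09 * 1000 * 2*pi*5.0025e-13*255.46 / (0.19372*0.00040274)
S = 7.6786


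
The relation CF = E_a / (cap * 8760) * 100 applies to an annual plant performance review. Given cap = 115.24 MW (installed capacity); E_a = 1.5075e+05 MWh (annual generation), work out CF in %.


CF = E_a / (cap * 8760) * 100
CF = 1.5075e+05 / (115.24 * 8760) * 100
CF = 14.933 %


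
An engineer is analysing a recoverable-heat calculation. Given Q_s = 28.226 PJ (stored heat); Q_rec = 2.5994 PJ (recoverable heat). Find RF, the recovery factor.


RF = Q_rec / Q_s
RF = 2.5994 / 28.226
RF = 0.092092


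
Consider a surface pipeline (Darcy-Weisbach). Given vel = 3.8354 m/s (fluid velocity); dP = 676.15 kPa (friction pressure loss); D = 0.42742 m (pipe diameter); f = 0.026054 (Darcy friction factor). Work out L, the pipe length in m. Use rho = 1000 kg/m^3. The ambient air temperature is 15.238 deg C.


L = dP*1000*D / (f*rho*vel^2/2)
L = 676.15*1000*0.42742 / (0.026054*1000*3.8354^2/2)
L = 1508.1 m


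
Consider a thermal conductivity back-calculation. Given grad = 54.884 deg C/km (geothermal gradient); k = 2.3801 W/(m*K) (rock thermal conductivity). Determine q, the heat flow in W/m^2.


q = k * grad / 1000
q = 2.3801 * 54.884 / 1000
q = 0.13063 W/m^2


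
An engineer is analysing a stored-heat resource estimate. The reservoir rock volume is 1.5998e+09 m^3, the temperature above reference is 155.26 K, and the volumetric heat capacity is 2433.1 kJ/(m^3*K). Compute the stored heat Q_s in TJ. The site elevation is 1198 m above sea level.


Q_s = Vr * rhoc * dT / 1e12
Q_s = 1.5998e+09 * 2433.1 * 155.26 / 1e12
Q_s = 604.3454 PJ
Convert: 604.3454 PJ * 1000.0 = 6.0435e+05 TJ
Q_s = 6.0435e+05 TJ


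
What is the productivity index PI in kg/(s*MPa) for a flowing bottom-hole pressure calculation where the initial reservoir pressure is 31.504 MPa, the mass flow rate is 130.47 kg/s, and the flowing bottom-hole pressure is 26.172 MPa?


PI = mdot / (P_i - P_wf)
PI = 130.47 / (31.504 - 26.172)
PI = 24.469 kg/(s*MPa)


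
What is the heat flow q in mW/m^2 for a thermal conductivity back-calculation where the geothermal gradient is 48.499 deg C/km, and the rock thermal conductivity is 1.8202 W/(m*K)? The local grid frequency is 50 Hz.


q = k * grad / 1000
q = 1.8202 * 48.499 / 1000
q = 0.08827788 W/m^2
Convert: 0.08827788 W/m^2 * 1000.0 = 88.278 mW/m^2
q = 88.278 mW/m^2


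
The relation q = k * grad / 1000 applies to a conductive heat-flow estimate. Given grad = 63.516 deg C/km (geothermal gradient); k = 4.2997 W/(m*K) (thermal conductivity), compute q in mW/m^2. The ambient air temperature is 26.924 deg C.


q = k * grad / 1000
q = 4.2997 * 63.516 / 1000
q = 0.2730997 W/m^2
Convert: 0.2730997 W/m^2 * 1000.0 = 273.10 mW/m^2
q = 273.10 mW/m^2


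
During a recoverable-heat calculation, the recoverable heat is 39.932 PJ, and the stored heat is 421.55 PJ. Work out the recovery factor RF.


RF = Q_rec / Q_s
RF = 39.932 / 421.55
RF = 0.094727


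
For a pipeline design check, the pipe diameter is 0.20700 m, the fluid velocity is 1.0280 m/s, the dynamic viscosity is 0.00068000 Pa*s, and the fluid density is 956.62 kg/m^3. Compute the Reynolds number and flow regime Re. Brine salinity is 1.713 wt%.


Step 1: Re = rho*vel*D/mu = 956.62*1.028*0.207/0.00068 = 2.9936e+05
Step 2: Re = 2.9936e+05 > 4000, so flow is turbulent.
Re = 2.9936e+05 (turbulent)


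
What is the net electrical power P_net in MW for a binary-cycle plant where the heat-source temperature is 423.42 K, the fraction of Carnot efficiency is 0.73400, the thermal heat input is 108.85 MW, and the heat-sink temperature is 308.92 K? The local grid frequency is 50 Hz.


Step 1: eta = (1 - Tc/Th)*f = (1 - 308.92/423.42)*0.734 = 0.1984861
Step 2: P_net = eta * Q_in = 0.1984861 * 108.85 = 21.605 MW
P_net = 21.605 MW


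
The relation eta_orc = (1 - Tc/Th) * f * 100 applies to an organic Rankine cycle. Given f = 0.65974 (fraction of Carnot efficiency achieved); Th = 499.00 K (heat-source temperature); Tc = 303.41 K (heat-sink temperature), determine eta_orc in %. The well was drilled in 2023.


eta_orc = (1 - Tc/Th) * f * 100
eta_orc = (1 - 303.41/499.00) * 0.65974 * 100
eta_orc = 25.859 %


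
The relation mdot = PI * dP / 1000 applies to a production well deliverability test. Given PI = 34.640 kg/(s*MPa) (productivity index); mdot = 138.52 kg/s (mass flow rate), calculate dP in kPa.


dP = mdot * 1000 / PI
dP = 138.52 * 1000 / 34.640
dP = 3998.8 kPa


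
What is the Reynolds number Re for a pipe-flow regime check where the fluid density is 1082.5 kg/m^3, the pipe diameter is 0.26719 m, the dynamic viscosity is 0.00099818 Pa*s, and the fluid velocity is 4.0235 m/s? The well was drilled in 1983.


Re = rho * vel * D / mu
Re = 1082.5 * 4.0235 * 0.26719 / 0.00099818
Re = 1.1659e+06


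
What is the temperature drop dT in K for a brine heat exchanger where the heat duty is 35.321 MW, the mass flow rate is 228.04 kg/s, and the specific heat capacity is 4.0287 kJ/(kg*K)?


dT = Q * 1000 / (mdot * cp)
dT = 35.321 * 1000 / (228.04 * 4.0287)
dT = 38.447 K


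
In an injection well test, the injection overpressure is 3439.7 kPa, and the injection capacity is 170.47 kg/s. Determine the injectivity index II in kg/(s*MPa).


II = mdot * 1000 / dP
II = 170.47 * 1000 / 3439.7
II = 49.560 kg/(s*MPa)


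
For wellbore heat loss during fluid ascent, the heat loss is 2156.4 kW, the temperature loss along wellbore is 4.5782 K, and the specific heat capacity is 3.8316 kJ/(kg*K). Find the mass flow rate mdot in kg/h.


mdot = Q_loss / (cp * dT)
mdot = 2156.4 / (3.8316 * 4.5782)
mdot = 122.9290 kg/s
Convert: 122.9290 kg/s * 3600.0 = 4.4254e+05 kg/h
mdot = 4.4254e+05 kg/h


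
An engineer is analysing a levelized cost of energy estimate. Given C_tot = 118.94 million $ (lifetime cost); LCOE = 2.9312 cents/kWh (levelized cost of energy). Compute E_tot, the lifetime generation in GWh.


E_tot = C_tot / LCOE * 100
E_tot = 118.94 / 2.9312 * 100
E_tot = 4057.7 GWh


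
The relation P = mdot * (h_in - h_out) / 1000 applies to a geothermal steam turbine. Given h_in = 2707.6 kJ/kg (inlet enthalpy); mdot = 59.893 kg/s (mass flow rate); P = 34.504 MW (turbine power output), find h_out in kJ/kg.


h_out = h_in - P * 1000 / mdot
h_out = 2707.6 - 34.504 * 1000 / 59.893
h_out = 2131.5 kJ/kg


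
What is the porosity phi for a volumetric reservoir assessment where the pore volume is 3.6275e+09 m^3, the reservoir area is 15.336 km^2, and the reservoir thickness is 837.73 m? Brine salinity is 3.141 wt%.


phi = Vp / (A * 1e6 * hr)
phi = 3.6275e+09 / (15.336 * 1e6 * 837.73)
phi = 0.28235


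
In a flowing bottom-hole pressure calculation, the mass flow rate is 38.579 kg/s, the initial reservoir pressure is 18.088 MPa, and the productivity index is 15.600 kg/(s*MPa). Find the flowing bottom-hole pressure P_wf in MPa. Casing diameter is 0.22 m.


P_wf = P_i - mdot / PI
P_wf = 18.088 - 38.579 / 15.600
P_wf = 15.615 MPa


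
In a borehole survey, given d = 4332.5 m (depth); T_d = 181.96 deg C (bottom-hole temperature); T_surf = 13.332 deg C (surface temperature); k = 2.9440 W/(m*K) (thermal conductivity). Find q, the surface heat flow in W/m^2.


Step 1: grad = (T_d - T_surf)/d * 1000 = (181.96 - 13.332)/4332.5 * 1000 = 38.92164 deg C/km
Step 2: q = k * grad / 1000 = 2.944 * 38.92164 / 1000 = 0.11459 W/m^2
q = 0.11459 W/m^2


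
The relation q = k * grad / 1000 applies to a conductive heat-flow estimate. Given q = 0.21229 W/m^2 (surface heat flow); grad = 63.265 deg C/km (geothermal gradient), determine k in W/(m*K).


k = q * 1000 / grad
k = 0.21229 * 1000 / 63.265
k = 3.3556 W/(m*K)


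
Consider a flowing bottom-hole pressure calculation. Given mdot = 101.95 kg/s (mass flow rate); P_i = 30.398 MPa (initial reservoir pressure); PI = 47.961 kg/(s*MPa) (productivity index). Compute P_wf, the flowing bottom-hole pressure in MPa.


P_wf = P_i - mdot / PI
P_wf = 30.398 - 101.95 / 47.961
P_wf = 28.272 MPa


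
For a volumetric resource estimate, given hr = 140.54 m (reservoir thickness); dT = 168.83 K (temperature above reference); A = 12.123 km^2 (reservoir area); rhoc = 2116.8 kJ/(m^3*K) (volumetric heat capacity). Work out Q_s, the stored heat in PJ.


Step 1: Vr = A*1e6*hr = 12.123*1e6*140.54 = 1.703766e+09 m^3
Step 2: Q_s = Vr*rhoc*dT/1e12 = 1.703766e+09*2116.8*168.83/1e12 = 608.89 PJ
Q_s = 608.89 PJ


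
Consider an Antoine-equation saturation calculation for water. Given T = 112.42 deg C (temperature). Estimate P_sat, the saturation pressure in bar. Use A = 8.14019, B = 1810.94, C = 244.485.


P_sat = 10^(A - B/(C + T)) / 760 * 0.101325
P_sat = 10^(8.14019 - 1810.94/(244.485 + 112.42)) / 760 * 0.101325
P_sat = 0.1552679 MPa
Convert: 0.1552679 MPa * 10.0 = 1.5527 bar
P_sat = 1.5527 bar


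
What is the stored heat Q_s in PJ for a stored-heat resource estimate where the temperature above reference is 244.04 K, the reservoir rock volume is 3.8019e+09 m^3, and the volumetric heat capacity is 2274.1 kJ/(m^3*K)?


Q_s = Vr * rhoc * dT / 1e12
Q_s = 3.8019e+09 * 2274.1 * 244.04 / 1e12
Q_s = 2109.9 PJ


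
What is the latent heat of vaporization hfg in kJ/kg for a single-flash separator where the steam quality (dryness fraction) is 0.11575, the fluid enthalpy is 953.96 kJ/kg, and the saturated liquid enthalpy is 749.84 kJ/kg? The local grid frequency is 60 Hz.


hfg = (h - hf) / x
hfg = (953.96 - 749.84) / 0.11575
hfg = 1763.5 kJ/kg


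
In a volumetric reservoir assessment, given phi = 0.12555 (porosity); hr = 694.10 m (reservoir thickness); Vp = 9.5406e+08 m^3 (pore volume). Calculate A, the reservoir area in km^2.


A = Vp / (1e6 * hr * phi)
A = 9.5406e+08 / (1e6 * 694.10 * 0.12555)
A = 10.948 km^2


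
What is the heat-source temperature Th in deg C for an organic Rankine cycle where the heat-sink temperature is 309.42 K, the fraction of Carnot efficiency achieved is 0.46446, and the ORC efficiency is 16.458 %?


Th = Tc / (1 - (eta_orc/100)/f)
Th = 309.42 / (1 - (16.458/100)/0.46446)
Th = 479.2357 K
Convert to deg C: 479.2357 - 273.15 = 206.09 deg C
Th = 206.09 deg C


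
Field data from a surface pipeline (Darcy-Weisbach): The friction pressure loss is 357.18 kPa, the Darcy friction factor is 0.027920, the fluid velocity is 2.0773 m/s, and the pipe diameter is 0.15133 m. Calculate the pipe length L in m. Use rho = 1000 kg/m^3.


L = dP*1000*D / (f*rho*vel^2/2)
L = 357.18*1000*0.15133 / (0.027920*1000*2.0773^2/2)
L = 897.28 m


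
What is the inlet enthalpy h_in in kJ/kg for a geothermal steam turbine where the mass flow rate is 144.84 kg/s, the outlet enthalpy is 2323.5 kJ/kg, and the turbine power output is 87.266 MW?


h_in = h_out + P * 1000 / mdot
h_in = 2323.5 + 87.266 * 1000 / 144.84
h_in = 2926.0 kJ/kg


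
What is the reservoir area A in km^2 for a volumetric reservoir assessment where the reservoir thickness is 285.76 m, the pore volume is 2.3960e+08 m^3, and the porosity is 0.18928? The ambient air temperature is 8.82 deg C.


A = Vp / (1e6 * hr * phi)
A = 2.3960e+08 / (1e6 * 285.76 * 0.18928)
A = 4.4298 km^2


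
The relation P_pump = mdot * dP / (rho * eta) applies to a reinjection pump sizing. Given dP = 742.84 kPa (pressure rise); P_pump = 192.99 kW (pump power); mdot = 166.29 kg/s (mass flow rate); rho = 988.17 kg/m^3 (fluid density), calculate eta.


eta = mdot * dP / (rho * P_pump)
eta = 166.29 * 742.84 / (988.17 * 192.99)
eta = 0.64773


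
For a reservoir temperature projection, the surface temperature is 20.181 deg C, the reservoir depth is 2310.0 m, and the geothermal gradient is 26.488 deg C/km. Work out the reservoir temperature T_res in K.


T_res = T_surf + grad * d / 1000
T_res = 20.181 + 26.488 * 2310.0 / 1000
T_res = 81.36828 deg C
Convert to K: 81.36828 + 273.15 = 354.52 K
T_res = 354.52 K


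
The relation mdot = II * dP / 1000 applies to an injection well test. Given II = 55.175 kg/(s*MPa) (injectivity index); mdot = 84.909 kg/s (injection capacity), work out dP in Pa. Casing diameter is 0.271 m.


dP = mdot * 1000 / II
dP = 84.909 * 1000 / 55.175
dP = 1538.903 kPa
Convert: 1538.903 kPa * 1000.0 = 1.5389e+06 Pa
dP = 1.5389e+06 Pa


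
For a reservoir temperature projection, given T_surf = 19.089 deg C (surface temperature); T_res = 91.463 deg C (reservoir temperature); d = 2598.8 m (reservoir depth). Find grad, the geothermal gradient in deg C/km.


grad = (T_res - T_surf) / d * 1000
grad = (91.463 - 19.089) / 2598.8 * 1000
grad = 27.849 deg C/km


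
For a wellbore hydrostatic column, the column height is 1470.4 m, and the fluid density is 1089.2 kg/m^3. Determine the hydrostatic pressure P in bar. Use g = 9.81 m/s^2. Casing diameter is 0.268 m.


P = rho * g * h / 1e6
P = 1089.2 * 9.81 * 1470.4 / 1e6
P = 15.71130 MPa
Convert: 15.71130 MPa * 10.0 = 157.11 bar
P = 157.11 bar


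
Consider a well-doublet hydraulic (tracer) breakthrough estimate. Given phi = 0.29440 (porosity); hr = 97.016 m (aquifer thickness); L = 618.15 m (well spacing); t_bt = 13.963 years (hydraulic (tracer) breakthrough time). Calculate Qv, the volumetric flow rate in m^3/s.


Qv = pi*hr*phi*L^2 / (3*t_bt*365.25*86400)
Qv = pi*97.016*0.29440*618.15^2 / (3*13.963*365.25*86400)
Qv = 0.025937 m^3/s


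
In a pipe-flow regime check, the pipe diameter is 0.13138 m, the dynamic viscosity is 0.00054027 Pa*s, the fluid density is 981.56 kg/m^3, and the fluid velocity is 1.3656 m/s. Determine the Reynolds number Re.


Re = rho * vel * D / mu
Re = 981.56 * 1.3656 * 0.13138 / 0.00054027
Re = 3.2596e+05


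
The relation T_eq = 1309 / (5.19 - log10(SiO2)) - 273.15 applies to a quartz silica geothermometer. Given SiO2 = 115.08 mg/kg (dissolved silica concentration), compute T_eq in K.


T_eq = 1309 / (5.19 - log10(SiO2)) - 273.15
T_eq = 1309 / (5.19 - log10(115.08)) - 273.15
T_eq = 145.1945 deg C
Convert to K: 145.1945 + 273.15 = 418.34 K
T_eq = 418.34 K


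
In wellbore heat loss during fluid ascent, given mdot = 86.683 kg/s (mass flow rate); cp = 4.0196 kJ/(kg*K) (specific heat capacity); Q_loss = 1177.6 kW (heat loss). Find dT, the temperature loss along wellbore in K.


dT = Q_loss / (mdot * cp)
dT = 1177.6 / (86.683 * 4.0196)
dT = 3.3797 K


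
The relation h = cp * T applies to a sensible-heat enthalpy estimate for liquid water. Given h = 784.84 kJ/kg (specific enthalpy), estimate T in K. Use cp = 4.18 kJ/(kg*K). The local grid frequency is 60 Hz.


T = h / cp
T = 784.84 / 4.18
T = 187.7608 deg C
Convert to K: 187.7608 + 273.15 = 460.91 K
T = 460.91 K


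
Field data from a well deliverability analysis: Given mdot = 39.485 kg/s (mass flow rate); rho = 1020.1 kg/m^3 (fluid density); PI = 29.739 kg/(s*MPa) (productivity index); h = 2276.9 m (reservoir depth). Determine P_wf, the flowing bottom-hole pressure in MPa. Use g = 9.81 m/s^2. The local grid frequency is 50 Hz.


Step 1: P_i = rho*g*h/1e6 = 1020.1*9.81*2276.9/1e6 = 22.78535 MPa
Step 2: P_wf = P_i - mdot/PI = 22.78535 - 39.485/29.739 = 21.458 MPa
P_wf = 21.458 MPa


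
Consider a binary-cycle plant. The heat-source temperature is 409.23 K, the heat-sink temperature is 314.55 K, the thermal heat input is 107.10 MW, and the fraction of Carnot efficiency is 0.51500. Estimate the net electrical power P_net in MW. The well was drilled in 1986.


Step 1: eta = (1 - Tc/Th)*f = (1 - 314.55/409.23)*0.515 = 0.1191511
Step 2: P_net = eta * Q_in = 0.1191511 * 107.1 = 12.761 MW
P_net = 12.761 MW


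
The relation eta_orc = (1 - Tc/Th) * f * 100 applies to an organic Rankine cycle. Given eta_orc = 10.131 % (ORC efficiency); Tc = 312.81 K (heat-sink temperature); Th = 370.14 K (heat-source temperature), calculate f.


f = (eta_orc/100) / (1 - Tc/Th)
f = (10.131/100) / (1 - 312.81/370.14)
f = 0.65409


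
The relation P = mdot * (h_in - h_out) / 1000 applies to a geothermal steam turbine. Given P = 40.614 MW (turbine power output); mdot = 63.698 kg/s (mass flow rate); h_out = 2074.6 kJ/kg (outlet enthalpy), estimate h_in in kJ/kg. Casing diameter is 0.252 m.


h_in = h_out + P * 1000 / mdot
h_in = 2074.6 + 40.614 * 1000 / 63.698
h_in = 2712.2 kJ/kg


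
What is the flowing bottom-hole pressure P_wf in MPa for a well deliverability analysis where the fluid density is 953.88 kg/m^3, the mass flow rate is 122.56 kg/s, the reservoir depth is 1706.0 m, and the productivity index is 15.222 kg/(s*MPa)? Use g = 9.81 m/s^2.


Step 1: P_i = rho*g*h/1e6 = 953.88*9.81*1706.0/1e6 = 15.96400 MPa
Step 2: P_wf = P_i - mdot/PI = 15.96400 - 122.56/15.222 = 7.9125 MPa
P_wf = 7.9125 MPa


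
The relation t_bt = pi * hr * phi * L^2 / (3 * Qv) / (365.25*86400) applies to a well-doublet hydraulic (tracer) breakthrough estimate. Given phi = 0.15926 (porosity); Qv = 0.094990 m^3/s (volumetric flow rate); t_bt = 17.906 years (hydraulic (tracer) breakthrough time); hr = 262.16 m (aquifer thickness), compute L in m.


L = sqrt(t_bt*365.25*86400*3*Qv / (pi*hr*phi))
L = sqrt(17.906*365.25*86400*3*0.094990 / (pi*262.16*0.15926))
L = 1108.0 m


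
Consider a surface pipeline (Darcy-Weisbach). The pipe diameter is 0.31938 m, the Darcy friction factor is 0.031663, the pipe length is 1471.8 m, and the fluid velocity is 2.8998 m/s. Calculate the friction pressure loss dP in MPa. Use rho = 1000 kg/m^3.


dP = f * (L/D) * (rho*vel^2/2) / 1000
dP = 0.031663 * (1471.8/0.31938) * (1000*2.8998^2/2) / 1000
dP = 613.4783 kPa
Convert: 613.4783 kPa * 0.001 = 0.61348 MPa
dP = 0.61348 MPa
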